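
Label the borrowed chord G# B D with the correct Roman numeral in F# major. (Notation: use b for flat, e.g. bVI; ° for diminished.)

The root G# is the diatonic 2nd degree of F# major; the borrowing shows in the chord quality. Diatonically F# major has G#m (ii) on that degree; G#–B–D is instead the diminished chord native to F# minor, so it takes the label ii°.

ii°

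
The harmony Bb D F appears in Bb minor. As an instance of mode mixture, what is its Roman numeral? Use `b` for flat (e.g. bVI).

I

The root Bb is the diatonic 1st degree of Bb minor; the borrowing shows in the chord quality. Diatonically Bb minor has Bbm (i) on that degree; Bb–D–F is instead the major chord native to Bb major, so it takes the label I.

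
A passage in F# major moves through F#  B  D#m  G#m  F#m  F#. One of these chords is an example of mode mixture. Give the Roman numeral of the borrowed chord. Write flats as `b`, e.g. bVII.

In F# major the diatonic chords are F#, G#m, A#m, B, C#, D#m, E#dim. F#, B, D#m and G#m are all diatonic. F#m (F#–A–C#) is not: scale degree 1 in F# major carries F# (I). In F# minor the chord on that degree is F#m, so here it functions as i, borrowed from the parallel minor.

i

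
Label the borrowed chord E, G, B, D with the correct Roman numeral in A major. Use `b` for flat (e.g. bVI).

v7

The root E is the diatonic 5th degree of A major; the borrowing shows in the chord quality. E–G–B–D is a minor-seventh chord — the form found in A minor, not the diatonic V (E). Borrowed into A major it is written v7.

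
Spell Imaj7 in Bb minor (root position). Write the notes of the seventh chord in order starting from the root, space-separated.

Bb D F A

Imaj7 is built on scale degree 1, which is Bb in both Bb minor and its parallel. Building the major-seventh chord from the parallel major on Bb: Bb–D–F–A.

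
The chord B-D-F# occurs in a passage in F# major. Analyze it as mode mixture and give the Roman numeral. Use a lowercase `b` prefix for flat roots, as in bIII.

iv

The root B is the diatonic 4th degree of F# major; the borrowing shows in the chord quality. Diatonically F# major has B (IV) on that degree; B–D–F# is instead the minor chord native to F# minor, so it takes the label iv.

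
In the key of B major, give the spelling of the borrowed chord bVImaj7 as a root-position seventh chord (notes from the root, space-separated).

G B D F#

Scale degree 6 in B major is G#. bVImaj7 uses the lowered form, G, taken from B minor. Stacking thirds in B minor on G gives G–B–D–F#.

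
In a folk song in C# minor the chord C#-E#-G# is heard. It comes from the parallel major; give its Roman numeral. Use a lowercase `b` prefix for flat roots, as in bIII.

I

C# is scale degree 1 in C# minor. C#–E#–G# is a major chord — the form found in C# major, not the diatonic i (C#m). Borrowed into C# minor it is written I.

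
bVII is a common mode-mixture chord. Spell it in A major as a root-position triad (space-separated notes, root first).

bVII is built on the lowered scale degree 7. In A major degree 7 is G#; lowered it becomes G. Stacking thirds in A minor on G gives G–B–D.

G B D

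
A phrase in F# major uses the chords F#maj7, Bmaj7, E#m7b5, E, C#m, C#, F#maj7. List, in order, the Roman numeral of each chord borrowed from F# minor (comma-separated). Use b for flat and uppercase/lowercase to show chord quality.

The diatonic triads in F# major are F#, G#m, A#m, B, C#, D#m, E#dim. F#maj7, Bmaj7, E#m7b5 and C# all belong to that set. E (E–G#–B) doesn't fit — on degree 7 F# major would have E#dim (vii°). E is the degree-7 chord of F# minor, so it is the borrowed bVII. C#m (C#–E–G#) doesn't fit — on degree 5 F# major would have C# (V). C#m is the degree-5 chord of F# minor, so it is the borrowed v.

bVII, v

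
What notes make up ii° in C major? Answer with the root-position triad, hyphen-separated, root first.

ii° is built on scale degree 2, which is D in both C major and its parallel. Stacking thirds in C minor on D gives D–F–Ab.

D-F-Ab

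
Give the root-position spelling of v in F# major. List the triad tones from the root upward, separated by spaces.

C# E G#

v is built on scale degree 5, which is C# in both F# major and its parallel. In F# minor the chord on C# is C#–E–G#.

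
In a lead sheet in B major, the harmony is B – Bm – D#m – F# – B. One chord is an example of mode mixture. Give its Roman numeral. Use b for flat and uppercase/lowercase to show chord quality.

The diatonic triads in B major are B, C#m, D#m, E, F#, G#m, A#dim. B, D#m and F# are all diatonic. But Bm (B–D–F#) is foreign: the diatonic I on degree 1 is B, whereas Bm comes from B minor. It is labeled i.

i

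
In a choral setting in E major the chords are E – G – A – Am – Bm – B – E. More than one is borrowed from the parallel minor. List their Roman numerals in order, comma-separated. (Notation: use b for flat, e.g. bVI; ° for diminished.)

bIII, iv, v

The diatonic triads in E major are E, F#m, G#m, A, B, C#m, D#dim. E, A and B are all diatonic. But G (G–B–D) is foreign: the diatonic iii on degree 3 is G#m, whereas G comes from E minor. It is labeled bIII. Am (A–C–E) is not: scale degree 4 in E major carries A (IV). In E minor the chord on that degree is Am, so here it functions as iv, borrowed from the parallel minor. Bm (B–D–F#) doesn't fit — on degree 5 E major would have B (V). Bm is the degree-5 chord of E minor, so it is the borrowed v.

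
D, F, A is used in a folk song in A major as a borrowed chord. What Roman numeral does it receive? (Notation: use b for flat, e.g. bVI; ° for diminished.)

D is scale degree 4 in A major. D–F–A is a minor chord — the form found in A minor, not the diatonic IV (D). Borrowed into A major it is written iv.

iv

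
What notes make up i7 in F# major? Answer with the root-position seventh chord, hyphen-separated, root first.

F#-A-C#-E

i7 is built on scale degree 1, which is F# in both F# major and its parallel. In F# minor the chord on F# is F#–A–C#–E.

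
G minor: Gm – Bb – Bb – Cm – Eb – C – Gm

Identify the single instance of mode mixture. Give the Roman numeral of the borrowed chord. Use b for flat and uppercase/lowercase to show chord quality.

IV

The diatonic triads in G minor (with V from harmonic minor) are Gm, Adim, Bb, Cm, D, Eb, F. Of the given chords, Gm, Bb, Cm and Eb are diatonic. C (C–E–G) doesn't fit — on degree 4 G minor would have Cm (iv). C is the degree-4 chord of G major, so it is the borrowed IV.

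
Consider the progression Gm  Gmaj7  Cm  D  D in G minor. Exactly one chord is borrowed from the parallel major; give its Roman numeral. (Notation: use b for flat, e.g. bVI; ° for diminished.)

Imaj7

G minor has the diatonic set Gm, Adim, Bb, Cm, D, Eb, F (with V from harmonic minor). Of the given chords, Gm, Cm and D are diatonic. But Gmaj7 (G–B–D–F#) is foreign: the diatonic i on degree 1 is Gm, whereas Gmaj7 comes from G major. It is labeled Imaj7.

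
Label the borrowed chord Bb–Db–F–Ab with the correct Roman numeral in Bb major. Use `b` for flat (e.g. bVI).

The root Bb is the diatonic 1st degree of Bb major; the borrowing shows in the chord quality. The diatonic chord on degree 1 would be Bb (I), but Bb–Db–F–Ab is the minor-seventh chord from Bb minor. As a borrowed chord it is labeled i7.

i7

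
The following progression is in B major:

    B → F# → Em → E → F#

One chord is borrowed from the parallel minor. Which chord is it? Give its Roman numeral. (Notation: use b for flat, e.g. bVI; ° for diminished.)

In B major the diatonic chords are B, C#m, D#m, E, F#, G#m, A#dim. B, F# and E all belong to that set. But Em (E–G–B) is foreign: the diatonic IV on degree 4 is E, whereas Em comes from B minor. It is labeled iv.

iv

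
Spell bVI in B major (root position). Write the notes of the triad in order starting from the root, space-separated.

G B D

bVI is built on the lowered scale degree 6. In B major degree 6 is G#; lowered it becomes G. Stacking thirds in B minor on G gives G–B–D.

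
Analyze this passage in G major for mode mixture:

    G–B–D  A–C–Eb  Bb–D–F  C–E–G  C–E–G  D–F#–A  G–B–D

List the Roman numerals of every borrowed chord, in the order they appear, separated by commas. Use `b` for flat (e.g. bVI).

The diatonic triads in G major are G, Am, Bm, C, D, Em, F#dim. G–B–D = G, C–E–G = C and D–F#–A = D are all diatonic. But A–C–Eb is foreign: the diatonic ii on degree 2 is Am, whereas Adim comes from G minor. It is labeled ii°. But Bb–D–F is foreign: the diatonic iii on degree 3 is Bm, whereas Bb comes from G minor. It is labeled bIII.

ii°, bIII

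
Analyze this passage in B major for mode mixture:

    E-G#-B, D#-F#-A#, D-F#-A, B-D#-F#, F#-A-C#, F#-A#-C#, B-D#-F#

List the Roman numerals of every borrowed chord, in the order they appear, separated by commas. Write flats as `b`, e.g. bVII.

The diatonic triads in B major are B, C#m, D#m, E, F#, G#m, A#dim. E–G#–B = E, D#–F#–A# = D#m, B–D#–F# = B and F#–A#–C# = F# are all diatonic. But D–F#–A is foreign: the diatonic iii on degree 3 is D#m, whereas D comes from B minor. It is labeled bIII. F#–A–C# is not: scale degree 5 in B major carries F# (V). In B minor the chord on that degree is F#m, so here it functions as v, borrowed from the parallel minor.

bIII, v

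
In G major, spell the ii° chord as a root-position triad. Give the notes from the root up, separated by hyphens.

ii° is built on scale degree 2, which is A in both G major and its parallel. Building the diminished chord from the parallel minor on A: A–C–Eb.

A-C-Eb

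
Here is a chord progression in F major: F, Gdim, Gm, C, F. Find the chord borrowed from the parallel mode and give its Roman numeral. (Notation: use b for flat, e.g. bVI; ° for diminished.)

ii°

The diatonic triads in F major are F, Gm, Am, Bb, C, Dm, Edim. F, Gm and C are all diatonic. Gdim (G–Bb–Db) doesn't fit — on degree 2 F major would have Gm (ii). Gdim is the degree-2 chord of F minor, so it is the borrowed ii°.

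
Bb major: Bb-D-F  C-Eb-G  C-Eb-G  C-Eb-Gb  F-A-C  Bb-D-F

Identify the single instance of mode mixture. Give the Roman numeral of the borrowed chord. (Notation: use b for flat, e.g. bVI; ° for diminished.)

ii°

Bb major has the diatonic set Bb, Cm, Dm, Eb, F, Gm, Adim. Bb–D–F = Bb, C–Eb–G = Cm and F–A–C = F all belong to that set. C–Eb–Gb doesn't fit — on degree 2 Bb major would have Cm (ii). Cdim is the degree-2 chord of Bb minor, so it is the borrowed ii°.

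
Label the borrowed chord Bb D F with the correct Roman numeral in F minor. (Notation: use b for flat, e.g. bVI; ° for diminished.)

Bb is scale degree 4 in F minor. Diatonically F minor has Bbm (iv) on that degree; Bb–D–F is instead the major chord native to F major, so it takes the label IV.

IV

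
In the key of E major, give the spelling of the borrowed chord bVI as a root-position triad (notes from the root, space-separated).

Scale degree 6 in E major is C#. bVI uses the lowered form, C, taken from E minor. In E minor the chord on C is C–E–G.

C E G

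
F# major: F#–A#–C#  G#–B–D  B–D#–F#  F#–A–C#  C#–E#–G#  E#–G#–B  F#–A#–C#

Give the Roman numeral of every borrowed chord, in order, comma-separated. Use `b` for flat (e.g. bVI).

ii°, i

In F# major the diatonic chords are F#, G#m, A#m, B, C#, D#m, E#dim. F#–A#–C# = F#, B–D#–F# = B, C#–E#–G# = C# and E#–G#–B = E#dim all belong to that set. G#–B–D doesn't fit — on degree 2 F# major would have G#m (ii). G#dim is the degree-2 chord of F# minor, so it is the borrowed ii°. F#–A–C# is not: scale degree 1 in F# major carries F# (I). In F# minor the chord on that degree is F#m, so here it functions as i, borrowed from the parallel minor.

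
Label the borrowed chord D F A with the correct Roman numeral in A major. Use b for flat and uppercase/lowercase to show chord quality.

The root D is the diatonic 4th degree of A major; the borrowing shows in the chord quality. D–F–A is a minor chord — the form found in A minor, not the diatonic IV (D). Borrowed into A major it is written iv.

iv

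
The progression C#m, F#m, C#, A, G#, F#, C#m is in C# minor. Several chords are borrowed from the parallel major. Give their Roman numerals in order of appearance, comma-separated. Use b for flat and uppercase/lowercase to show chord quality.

C# minor has the diatonic set C#m, D#dim, E, F#m, G#, A, B (with V from harmonic minor). C#m, F#m, A and G# are all diatonic. But C# (C#–E#–G#) is foreign: the diatonic i on degree 1 is C#m, whereas C# comes from C# major. It is labeled I. F# (F#–A#–C#) doesn't fit — on degree 4 C# minor would have F#m (iv). F# is the degree-4 chord of C# major, so it is the borrowed IV.

I, IV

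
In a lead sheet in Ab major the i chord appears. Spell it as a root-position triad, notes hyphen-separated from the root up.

i is built on scale degree 1, which is Ab in both Ab major and its parallel. In Ab minor the chord on Ab is Ab–Cb–Eb.

Ab-Cb-Eb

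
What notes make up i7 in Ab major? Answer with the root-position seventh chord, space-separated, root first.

The root, Ab, is scale degree 1 — the same note in Ab major and Ab minor; only the chord quality changes. Building the minor-seventh chord from the parallel minor on Ab: Ab–Cb–Eb–Gb.

Ab Cb Eb Gb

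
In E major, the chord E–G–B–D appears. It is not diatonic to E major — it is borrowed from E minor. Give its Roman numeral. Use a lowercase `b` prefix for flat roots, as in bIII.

i7

E is scale degree 1 in E major. The diatonic chord on degree 1 would be E (I), but E–G–B–D is the minor-seventh chord from E minor. As a borrowed chord it is labeled i7.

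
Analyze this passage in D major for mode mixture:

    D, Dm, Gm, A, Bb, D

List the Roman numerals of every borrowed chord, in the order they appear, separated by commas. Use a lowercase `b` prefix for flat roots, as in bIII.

i, iv, bVI

D major has the diatonic set D, Em, F#m, G, A, Bm, C#dim. Of the given chords, D and A are diatonic. But Dm (D–F–A) is foreign: the diatonic I on degree 1 is D, whereas Dm comes from D minor. It is labeled i. Gm (G–Bb–D) doesn't fit — on degree 4 D major would have G (IV). Gm is the degree-4 chord of D minor, so it is the borrowed iv. Bb (Bb–D–F) doesn't fit — on degree 6 D major would have Bm (vi). Bb is the degree-6 chord of D minor, so it is the borrowed bVI.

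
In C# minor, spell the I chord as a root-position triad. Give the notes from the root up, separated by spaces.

I is built on scale degree 1, which is C# in both C# minor and its parallel. In C# major the chord on C# is C#–E#–G#.

C# E# G#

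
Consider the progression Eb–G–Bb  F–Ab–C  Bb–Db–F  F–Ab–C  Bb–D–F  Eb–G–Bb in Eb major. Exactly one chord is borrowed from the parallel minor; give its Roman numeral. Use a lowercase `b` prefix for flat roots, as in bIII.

v

In Eb major the diatonic chords are Eb, Fm, Gm, Ab, Bb, Cm, Ddim. Of the given chords, Eb–G–Bb = Eb, F–Ab–C = Fm and Bb–D–F = Bb are diatonic. Bb–Db–F is not: scale degree 5 in Eb major carries Bb (V). In Eb minor the chord on that degree is Bbm, so here it functions as v, borrowed from the parallel minor.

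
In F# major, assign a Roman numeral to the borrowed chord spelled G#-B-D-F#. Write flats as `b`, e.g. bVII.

iiø7

The root G# is the diatonic 2nd degree of F# major; the borrowing shows in the chord quality. The diatonic chord on degree 2 would be G#m (ii), but G#–B–D–F# is the half-diminished-seventh chord from F# minor. As a borrowed chord it is labeled iiø7.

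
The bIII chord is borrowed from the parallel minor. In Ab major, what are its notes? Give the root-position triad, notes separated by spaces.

The root of bIII is the lowered 3rd degree: C becomes Cb. Stacking thirds in Ab minor on Cb gives Cb–Eb–Gb.

Cb Eb Gb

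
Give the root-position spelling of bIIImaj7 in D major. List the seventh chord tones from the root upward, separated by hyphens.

Scale degree 3 in D major is F#. bIIImaj7 uses the lowered form, F, taken from D minor. In D minor the chord on F is F–A–C–E.

F-A-C-E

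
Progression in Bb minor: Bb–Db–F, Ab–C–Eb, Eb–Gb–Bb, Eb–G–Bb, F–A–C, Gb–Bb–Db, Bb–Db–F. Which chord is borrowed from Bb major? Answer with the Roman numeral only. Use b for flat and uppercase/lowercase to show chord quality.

IV

In Bb minor (with V from harmonic minor) the diatonic chords are Bbm, Cdim, Db, Ebm, F, Gb, Ab. Bb–Db–F = Bbm, Ab–C–Eb = Ab, Eb–Gb–Bb = Ebm, F–A–C = F and Gb–Bb–Db = Gb are all diatonic. Eb–G–Bb doesn't fit — on degree 4 Bb minor would have Ebm (iv). Eb is the degree-4 chord of Bb major, so it is the borrowed IV.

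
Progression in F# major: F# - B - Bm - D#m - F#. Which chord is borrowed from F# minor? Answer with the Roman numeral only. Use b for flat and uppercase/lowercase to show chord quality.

The diatonic triads in F# major are F#, G#m, A#m, B, C#, D#m, E#dim. F#, B and D#m all belong to that set. Bm (B–D–F#) doesn't fit — on degree 4 F# major would have B (IV). Bm is the degree-4 chord of F# minor, so it is the borrowed iv.

iv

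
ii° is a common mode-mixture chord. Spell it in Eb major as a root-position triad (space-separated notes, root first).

F Ab Cb

ii° is built on scale degree 2, which is F in both Eb major and its parallel. Building the diminished chord from the parallel minor on F: F–Ab–Cb.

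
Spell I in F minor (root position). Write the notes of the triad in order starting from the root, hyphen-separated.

F-A-C

The root, F, is scale degree 1 — the same note in F minor and F major; only the chord quality changes. Stacking thirds in F major on F gives F–A–C.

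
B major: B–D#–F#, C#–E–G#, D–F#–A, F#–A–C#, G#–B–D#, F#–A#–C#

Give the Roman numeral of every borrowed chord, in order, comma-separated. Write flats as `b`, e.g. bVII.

bIII, v

The diatonic triads in B major are B, C#m, D#m, E, F#, G#m, A#dim. B–D#–F# = B, C#–E–G# = C#m, G#–B–D# = G#m and F#–A#–C# = F# all belong to that set. D–F#–A doesn't fit — on degree 3 B major would have D#m (iii). D is the degree-3 chord of B minor, so it is the borrowed bIII. F#–A–C# is not: scale degree 5 in B major carries F# (V). In B minor the chord on that degree is F#m, so here it functions as v, borrowed from the parallel minor.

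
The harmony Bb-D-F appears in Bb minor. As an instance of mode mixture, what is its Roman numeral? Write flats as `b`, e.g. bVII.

I

Bb is scale degree 1 in Bb minor. The diatonic chord on degree 1 would be Bbm (i), but Bb–D–F is the major chord from Bb major. As a borrowed chord it is labeled I.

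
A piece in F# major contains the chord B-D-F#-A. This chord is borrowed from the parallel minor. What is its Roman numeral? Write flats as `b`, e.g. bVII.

B is scale degree 4 in F# major. The diatonic chord on degree 4 would be B (IV), but B–D–F#–A is the minor-seventh chord from F# minor. As a borrowed chord it is labeled iv7.

iv7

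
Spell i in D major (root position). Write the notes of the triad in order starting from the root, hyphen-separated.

i is built on scale degree 1, which is D in both D major and its parallel. Stacking thirds in D minor on D gives D–F–A.

D-F-A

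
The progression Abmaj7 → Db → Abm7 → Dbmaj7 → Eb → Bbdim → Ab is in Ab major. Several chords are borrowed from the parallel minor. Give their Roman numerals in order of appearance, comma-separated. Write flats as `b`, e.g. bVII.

The diatonic triads in Ab major are Ab, Bbm, Cm, Db, Eb, Fm, Gdim. Of the given chords, Abmaj7, Db, Dbmaj7, Eb and Ab are diatonic. Abm7 (Ab–Cb–Eb–Gb) doesn't fit — on degree 1 Ab major would have Ab (I). Abm7 is the degree-1 chord of Ab minor, so it is the borrowed i7. Bbdim (Bb–Db–Fb) doesn't fit — on degree 2 Ab major would have Bbm (ii). Bbdim is the degree-2 chord of Ab minor, so it is the borrowed ii°.

i7, ii°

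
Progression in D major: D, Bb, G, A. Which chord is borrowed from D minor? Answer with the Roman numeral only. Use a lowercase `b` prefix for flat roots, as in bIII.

bVI

In D major the diatonic chords are D, Em, F#m, G, A, Bm, C#dim. D, G and A are all diatonic. Bb (Bb–D–F) is not: scale degree 6 in D major carries Bm (vi). In D minor the chord on that degree is Bb, so here it functions as bVI, borrowed from the parallel minor.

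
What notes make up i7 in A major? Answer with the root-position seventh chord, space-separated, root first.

i7 is built on scale degree 1, which is A in both A major and its parallel. Building the minor-seventh chord from the parallel minor on A: A–C–E–G.

A C E G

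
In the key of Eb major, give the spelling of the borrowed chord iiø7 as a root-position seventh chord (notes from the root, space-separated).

The root, F, is scale degree 2 — the same note in Eb major and Eb minor; only the chord quality changes. Building the half-diminished-seventh chord from the parallel minor on F: F–Ab–Cb–Eb.

F Ab Cb Eb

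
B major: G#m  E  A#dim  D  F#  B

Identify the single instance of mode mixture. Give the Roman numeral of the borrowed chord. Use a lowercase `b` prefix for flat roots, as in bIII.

In B major the diatonic chords are B, C#m, D#m, E, F#, G#m, A#dim. G#m, E, A#dim, F# and B all belong to that set. D (D–F#–A) is not: scale degree 3 in B major carries D#m (iii). In B minor the chord on that degree is D, so here it functions as bIII, borrowed from the parallel minor.

bIII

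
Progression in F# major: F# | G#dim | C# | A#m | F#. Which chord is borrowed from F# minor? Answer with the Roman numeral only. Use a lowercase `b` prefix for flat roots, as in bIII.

ii°

F# major has the diatonic set F#, G#m, A#m, B, C#, D#m, E#dim. F#, C# and A#m all belong to that set. G#dim (G#–B–D) doesn't fit — on degree 2 F# major would have G#m (ii). G#dim is the degree-2 chord of F# minor, so it is the borrowed ii°.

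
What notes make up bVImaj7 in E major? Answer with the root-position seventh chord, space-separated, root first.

Scale degree 6 in E major is C#. bVImaj7 uses the lowered form, C, taken from E minor. Stacking thirds in E minor on C gives C–E–G–B.

C E G B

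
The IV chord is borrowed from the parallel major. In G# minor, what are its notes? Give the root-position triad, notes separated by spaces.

C# E# G#

IV is built on scale degree 4, which is C# in both G# minor and its parallel. Building the major chord from the parallel major on C#: C#–E#–G#.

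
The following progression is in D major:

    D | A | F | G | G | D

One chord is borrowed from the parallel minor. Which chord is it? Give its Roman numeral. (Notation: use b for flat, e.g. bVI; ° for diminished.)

In D major the diatonic chords are D, Em, F#m, G, A, Bm, C#dim. D, A and G are all diatonic. F (F–A–C) is not: scale degree 3 in D major carries F#m (iii). In D minor the chord on that degree is F, so here it functions as bIII, borrowed from the parallel minor.

bIII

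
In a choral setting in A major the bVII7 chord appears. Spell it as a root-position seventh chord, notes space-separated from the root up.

Scale degree 7 in A major is G#. bVII7 uses the lowered form, G, taken from A minor. Stacking thirds in A minor on G gives G–B–D–F.

G B D F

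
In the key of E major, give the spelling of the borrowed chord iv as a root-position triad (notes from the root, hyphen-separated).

iv is built on scale degree 4, which is A in both E major and its parallel. In E minor the chord on A is A–C–E.

A-C-E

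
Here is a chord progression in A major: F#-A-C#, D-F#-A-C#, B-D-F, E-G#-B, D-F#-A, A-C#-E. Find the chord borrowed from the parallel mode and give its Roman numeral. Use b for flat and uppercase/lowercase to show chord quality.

ii°

The diatonic triads in A major are A, Bm, C#m, D, E, F#m, G#dim. F#–A–C# = F#m, D–F#–A–C# = Dmaj7, E–G#–B = E, D–F#–A = D and A–C#–E = A all belong to that set. B–D–F doesn't fit — on degree 2 A major would have Bm (ii). Bdim is the degree-2 chord of A minor, so it is the borrowed ii°.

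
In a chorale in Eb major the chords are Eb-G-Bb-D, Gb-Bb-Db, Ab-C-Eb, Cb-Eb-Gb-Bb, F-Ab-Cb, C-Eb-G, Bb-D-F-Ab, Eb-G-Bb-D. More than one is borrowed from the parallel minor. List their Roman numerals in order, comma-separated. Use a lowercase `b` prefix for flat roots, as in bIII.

bIII, bVImaj7, ii°

Eb major has the diatonic set Eb, Fm, Gm, Ab, Bb, Cm, Ddim. Eb–G–Bb–D = Ebmaj7, Ab–C–Eb = Ab, C–Eb–G = Cm and Bb–D–F–Ab = Bb7 are all diatonic. Gb–Bb–Db doesn't fit — on degree 3 Eb major would have Gm (iii). Gb is the degree-3 chord of Eb minor, so it is the borrowed bIII. Cb–Eb–Gb–Bb doesn't fit — on degree 6 Eb major would have Cm (vi). Cbmaj7 is the degree-6 chord of Eb minor, so it is the borrowed bVImaj7. F–Ab–Cb is not: scale degree 2 in Eb major carries Fm (ii). In Eb minor the chord on that degree is Fdim, so here it functions as ii°, borrowed from the parallel minor.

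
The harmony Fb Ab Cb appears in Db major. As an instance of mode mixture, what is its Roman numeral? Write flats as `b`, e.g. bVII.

bIII

The root Fb is the lowered 3rd scale degree — diatonically Db major has F there. Diatonically Db major has Fm (iii) on that degree; Fb–Ab–Cb is instead the major chord native to Db minor, so it takes the label bIII.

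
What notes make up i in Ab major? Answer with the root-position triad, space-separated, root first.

i is built on scale degree 1, which is Ab in both Ab major and its parallel. Building the minor chord from the parallel minor on Ab: Ab–Cb–Eb.

Ab Cb Eb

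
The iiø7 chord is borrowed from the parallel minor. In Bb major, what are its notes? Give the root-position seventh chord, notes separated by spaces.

C Eb Gb Bb

The root, C, is scale degree 2 — the same note in Bb major and Bb minor; only the chord quality changes. Building the half-diminished-seventh chord from the parallel minor on C: C–Eb–Gb–Bb.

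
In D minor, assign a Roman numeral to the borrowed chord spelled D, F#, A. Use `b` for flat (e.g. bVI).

The root D is the diatonic 1st degree of D minor; the borrowing shows in the chord quality. Diatonically D minor has Dm (i) on that degree; D–F#–A is instead the major chord native to D major, so it takes the label I.

I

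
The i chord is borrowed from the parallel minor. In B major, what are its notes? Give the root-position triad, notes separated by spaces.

i is built on scale degree 1, which is B in both B major and its parallel. Stacking thirds in B minor on B gives B–D–F#.

B D F#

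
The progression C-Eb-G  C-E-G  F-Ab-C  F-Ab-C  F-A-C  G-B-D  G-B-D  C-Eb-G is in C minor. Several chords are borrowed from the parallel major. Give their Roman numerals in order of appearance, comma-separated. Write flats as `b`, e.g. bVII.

C minor has the diatonic set Cm, Ddim, Eb, Fm, G, Ab, Bb (with V from harmonic minor). C–Eb–G = Cm, F–Ab–C = Fm and G–B–D = G all belong to that set. C–E–G is not: scale degree 1 in C minor carries Cm (i). In C major the chord on that degree is C, so here it functions as I, borrowed from the parallel major. F–A–C doesn't fit — on degree 4 C minor would have Fm (iv). F is the degree-4 chord of C major, so it is the borrowed IV.

I, IV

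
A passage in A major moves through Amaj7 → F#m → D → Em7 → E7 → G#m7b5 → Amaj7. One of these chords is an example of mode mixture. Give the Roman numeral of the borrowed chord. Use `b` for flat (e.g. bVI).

v7

The diatonic triads in A major are A, Bm, C#m, D, E, F#m, G#dim. Of the given chords, Amaj7, F#m, D, E7 and G#m7b5 are diatonic. Em7 (E–G–B–D) doesn't fit — on degree 5 A major would have E (V). Em7 is the degree-5 chord of A minor, so it is the borrowed v7.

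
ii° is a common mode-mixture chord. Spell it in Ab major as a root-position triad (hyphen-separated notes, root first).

ii° is built on scale degree 2, which is Bb in both Ab major and its parallel. Building the diminished chord from the parallel minor on Bb: Bb–Db–Fb.

Bb-Db-Fb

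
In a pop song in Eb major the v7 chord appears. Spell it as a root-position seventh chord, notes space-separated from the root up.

Bb Db F Ab

v7 is built on scale degree 5, which is Bb in both Eb major and its parallel. Building the minor-seventh chord from the parallel minor on Bb: Bb–Db–F–Ab.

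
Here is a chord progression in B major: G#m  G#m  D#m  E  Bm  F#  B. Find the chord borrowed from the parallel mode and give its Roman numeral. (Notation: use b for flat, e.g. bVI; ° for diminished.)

B major has the diatonic set B, C#m, D#m, E, F#, G#m, A#dim. G#m, D#m, E, F# and B are all diatonic. But Bm (B–D–F#) is foreign: the diatonic I on degree 1 is B, whereas Bm comes from B minor. It is labeled i.

i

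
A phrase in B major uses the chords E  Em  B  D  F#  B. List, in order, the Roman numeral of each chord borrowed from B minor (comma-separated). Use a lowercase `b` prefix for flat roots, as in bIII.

iv, bIII

The diatonic triads in B major are B, C#m, D#m, E, F#, G#m, A#dim. Of the given chords, E, B and F# are diatonic. But Em (E–G–B) is foreign: the diatonic IV on degree 4 is E, whereas Em comes from B minor. It is labeled iv. D (D–F#–A) doesn't fit — on degree 3 B major would have D#m (iii). D is the degree-3 chord of B minor, so it is the borrowed bIII.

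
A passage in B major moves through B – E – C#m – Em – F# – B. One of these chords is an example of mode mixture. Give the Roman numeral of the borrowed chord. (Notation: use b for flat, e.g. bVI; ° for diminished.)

B major has the diatonic set B, C#m, D#m, E, F#, G#m, A#dim. Of the given chords, B, E, C#m and F# are diatonic. But Em (E–G–B) is foreign: the diatonic IV on degree 4 is E, whereas Em comes from B minor. It is labeled iv.

iv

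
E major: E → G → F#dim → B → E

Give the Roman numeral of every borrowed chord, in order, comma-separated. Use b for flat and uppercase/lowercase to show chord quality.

bIII, ii°

E major has the diatonic set E, F#m, G#m, A, B, C#m, D#dim. E and B both belong to that set. But G (G–B–D) is foreign: the diatonic iii on degree 3 is G#m, whereas G comes from E minor. It is labeled bIII. F#dim (F#–A–C) is not: scale degree 2 in E major carries F#m (ii). In E minor the chord on that degree is F#dim, so here it functions as ii°, borrowed from the parallel minor.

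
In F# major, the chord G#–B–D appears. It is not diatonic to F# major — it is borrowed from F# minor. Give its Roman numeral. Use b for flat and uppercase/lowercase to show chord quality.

ii°

The root G# is the diatonic 2nd degree of F# major; the borrowing shows in the chord quality. The diatonic chord on degree 2 would be G#m (ii), but G#–B–D is the diminished chord from F# minor. As a borrowed chord it is labeled ii°.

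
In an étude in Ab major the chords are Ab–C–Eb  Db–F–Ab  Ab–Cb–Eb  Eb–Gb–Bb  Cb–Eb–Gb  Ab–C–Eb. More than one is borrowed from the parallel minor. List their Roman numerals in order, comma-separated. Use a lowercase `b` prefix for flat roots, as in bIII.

i, v, bIII

Ab major has the diatonic set Ab, Bbm, Cm, Db, Eb, Fm, Gdim. Of the given chords, Ab–C–Eb = Ab and Db–F–Ab = Db are diatonic. Ab–Cb–Eb doesn't fit — on degree 1 Ab major would have Ab (I). Abm is the degree-1 chord of Ab minor, so it is the borrowed i. Eb–Gb–Bb doesn't fit — on degree 5 Ab major would have Eb (V). Ebm is the degree-5 chord of Ab minor, so it is the borrowed v. Cb–Eb–Gb is not: scale degree 3 in Ab major carries Cm (iii). In Ab minor the chord on that degree is Cb, so here it functions as bIII, borrowed from the parallel minor.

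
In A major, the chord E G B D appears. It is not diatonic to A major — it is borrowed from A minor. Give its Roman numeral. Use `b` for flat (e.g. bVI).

v7

E is scale degree 5 in A major. The diatonic chord on degree 5 would be E (V), but E–G–B–D is the minor-seventh chord from A minor. As a borrowed chord it is labeled v7.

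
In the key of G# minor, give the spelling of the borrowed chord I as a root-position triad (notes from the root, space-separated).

The root, G#, is scale degree 1 — the same note in G# minor and G# major; only the chord quality changes. In G# major the chord on G# is G#–B#–D#.

G# B# D#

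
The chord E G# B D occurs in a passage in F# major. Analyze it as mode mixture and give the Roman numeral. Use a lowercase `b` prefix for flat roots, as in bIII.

bVII7

E is the lowered form of scale degree 7 in F# major (the diatonic degree 7 is E#). The diatonic chord on degree 7 would be E#dim (vii°), but E–G#–B–D is the dominant-seventh chord from F# minor. As a borrowed chord it is labeled bVII7.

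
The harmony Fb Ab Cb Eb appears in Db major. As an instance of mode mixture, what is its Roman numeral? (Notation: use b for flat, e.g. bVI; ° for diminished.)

bIIImaj7

In Db major scale degree 3 is F; Fb is its lowered form, from Db minor. The diatonic chord on degree 3 would be Fm (iii), but Fb–Ab–Cb–Eb is the major-seventh chord from Db minor. As a borrowed chord it is labeled bIIImaj7.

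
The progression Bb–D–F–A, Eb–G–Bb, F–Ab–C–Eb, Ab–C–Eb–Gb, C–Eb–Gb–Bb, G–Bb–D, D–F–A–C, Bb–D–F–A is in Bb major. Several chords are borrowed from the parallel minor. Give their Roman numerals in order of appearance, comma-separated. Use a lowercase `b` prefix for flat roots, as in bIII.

v7, bVII7, iiø7

The diatonic triads in Bb major are Bb, Cm, Dm, Eb, F, Gm, Adim. Of the given chords, Bb–D–F–A = Bbmaj7, Eb–G–Bb = Eb, G–Bb–D = Gm and D–F–A–C = Dm7 are diatonic. F–Ab–C–Eb is not: scale degree 5 in Bb major carries F (V). In Bb minor the chord on that degree is Fm7, so here it functions as v7, borrowed from the parallel minor. Ab–C–Eb–Gb is not: scale degree 7 in Bb major carries Adim (vii°). In Bb minor the chord on that degree is Ab7, so here it functions as bVII7, borrowed from the parallel minor. But C–Eb–Gb–Bb is foreign: the diatonic ii on degree 2 is Cm, whereas Cm7b5 comes from Bb minor. It is labeled iiø7.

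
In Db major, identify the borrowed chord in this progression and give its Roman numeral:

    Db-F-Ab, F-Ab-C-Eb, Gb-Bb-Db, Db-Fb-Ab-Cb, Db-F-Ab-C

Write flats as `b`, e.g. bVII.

i7

Db major has the diatonic set Db, Ebm, Fm, Gb, Ab, Bbm, Cdim. Db–F–Ab = Db, F–Ab–C–Eb = Fm7, Gb–Bb–Db = Gb and Db–F–Ab–C = Dbmaj7 all belong to that set. But Db–Fb–Ab–Cb is foreign: the diatonic I on degree 1 is Db, whereas Dbm7 comes from Db minor. It is labeled i7.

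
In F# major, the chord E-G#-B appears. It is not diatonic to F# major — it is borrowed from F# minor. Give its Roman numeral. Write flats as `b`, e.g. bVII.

E is the lowered form of scale degree 7 in F# major (the diatonic degree 7 is E#). Diatonically F# major has E#dim (vii°) on that degree; E–G#–B is instead the major chord native to F# minor, so it takes the label bVII.

bVII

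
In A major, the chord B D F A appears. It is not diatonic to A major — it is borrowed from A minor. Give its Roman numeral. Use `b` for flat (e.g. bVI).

iiø7

B is scale degree 2 in A major. B–D–F–A is a half-diminished-seventh chord — the form found in A minor, not the diatonic ii (Bm). Borrowed into A major it is written iiø7.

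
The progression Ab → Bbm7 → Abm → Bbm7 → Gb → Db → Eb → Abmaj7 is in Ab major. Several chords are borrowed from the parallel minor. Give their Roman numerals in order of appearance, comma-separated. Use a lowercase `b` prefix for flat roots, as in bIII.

Ab major has the diatonic set Ab, Bbm, Cm, Db, Eb, Fm, Gdim. Ab, Bbm7, Db, Eb and Abmaj7 are all diatonic. But Abm (Ab–Cb–Eb) is foreign: the diatonic I on degree 1 is Ab, whereas Abm comes from Ab minor. It is labeled i. Gb (Gb–Bb–Db) doesn't fit — on degree 7 Ab major would have Gdim (vii°). Gb is the degree-7 chord of Ab minor, so it is the borrowed bVII.

i, bVII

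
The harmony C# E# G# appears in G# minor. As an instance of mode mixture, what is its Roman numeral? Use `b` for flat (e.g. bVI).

IV

The root C# is the diatonic 4th degree of G# minor; the borrowing shows in the chord quality. Diatonically G# minor has C#m (iv) on that degree; C#–E#–G# is instead the major chord native to G# major, so it takes the label IV.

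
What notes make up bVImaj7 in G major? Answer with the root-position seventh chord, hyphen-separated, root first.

bVImaj7 is built on the lowered scale degree 6. In G major degree 6 is E; lowered it becomes Eb. Stacking thirds in G minor on Eb gives Eb–G–Bb–D.

Eb-G-Bb-D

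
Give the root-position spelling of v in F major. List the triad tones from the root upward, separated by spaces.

The root, C, is scale degree 5 — the same note in F major and F minor; only the chord quality changes. In F minor the chord on C is C–Eb–G.

C Eb G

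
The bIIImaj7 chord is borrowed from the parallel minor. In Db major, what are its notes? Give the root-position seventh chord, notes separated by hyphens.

Fb-Ab-Cb-Eb

bIIImaj7 is built on the lowered scale degree 3. In Db major degree 3 is F; lowered it becomes Fb. Stacking thirds in Db minor on Fb gives Fb–Ab–Cb–Eb.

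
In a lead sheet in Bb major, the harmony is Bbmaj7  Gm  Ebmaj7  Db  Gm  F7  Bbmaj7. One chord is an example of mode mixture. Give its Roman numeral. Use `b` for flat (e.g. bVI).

bIII

The diatonic triads in Bb major are Bb, Cm, Dm, Eb, F, Gm, Adim. Of the given chords, Bbmaj7, Gm, Ebmaj7 and F7 are diatonic. Db (Db–F–Ab) doesn't fit — on degree 3 Bb major would have Dm (iii). Db is the degree-3 chord of Bb minor, so it is the borrowed bIII.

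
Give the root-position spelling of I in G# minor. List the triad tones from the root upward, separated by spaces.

G# B# D#

The root, G#, is scale degree 1 — the same note in G# minor and G# major; only the chord quality changes. In G# major the chord on G# is G#–B#–D#.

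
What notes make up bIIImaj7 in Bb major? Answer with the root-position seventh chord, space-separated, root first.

bIIImaj7 is built on the lowered scale degree 3. In Bb major degree 3 is D; lowered it becomes Db. In Bb minor the chord on Db is Db–F–Ab–C.

Db F Ab C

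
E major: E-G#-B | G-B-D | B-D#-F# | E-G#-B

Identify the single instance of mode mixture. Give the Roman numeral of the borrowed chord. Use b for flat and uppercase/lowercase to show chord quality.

bIII

In E major the diatonic chords are E, F#m, G#m, A, B, C#m, D#dim. Of the given chords, E–G#–B = E and B–D#–F# = B are diatonic. But G–B–D is foreign: the diatonic iii on degree 3 is G#m, whereas G comes from E minor. It is labeled bIII.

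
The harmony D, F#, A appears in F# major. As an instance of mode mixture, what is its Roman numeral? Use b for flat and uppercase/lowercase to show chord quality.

D is the lowered form of scale degree 6 in F# major (the diatonic degree 6 is D#). Diatonically F# major has D#m (vi) on that degree; D–F#–A is instead the major chord native to F# minor, so it takes the label bVI.

bVI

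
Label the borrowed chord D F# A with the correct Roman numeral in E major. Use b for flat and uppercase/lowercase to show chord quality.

bVII

D is the lowered form of scale degree 7 in E major (the diatonic degree 7 is D#). D–F#–A is a major chord — the form found in E minor, not the diatonic vii° (D#dim). Borrowed into E major it is written bVII.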